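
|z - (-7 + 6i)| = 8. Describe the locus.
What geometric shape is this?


|z - z0| = r is a circle with center z0 and radius r.
Center = (-7, 6), radius = 8

Circle with center (-7, 6) and radius 8


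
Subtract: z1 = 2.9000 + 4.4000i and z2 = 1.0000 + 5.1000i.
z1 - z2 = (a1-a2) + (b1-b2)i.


Real: 2.9 - 1 = 1.9
Imag: 4.4 - 5.1 = -0.7

1.9000 - 0.7000i


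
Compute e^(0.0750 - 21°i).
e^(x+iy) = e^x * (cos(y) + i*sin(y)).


e^0.0750 = 1.0779
cos(-21°) = 0.9336
sin(-21°) = -0.3584
Real = 1.0779*0.9336 = 1.0063
Imag = 1.0779*(-0.3584) = -0.3863

1.0063 - 0.3863i


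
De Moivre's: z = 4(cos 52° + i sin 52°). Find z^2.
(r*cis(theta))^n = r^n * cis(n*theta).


r^2 = 4^2 = 16
n*theta = 2*52° = 104° = 104° (mod 360)
a = 16*cos(104°) = -3.8708
b = 16*sin(104°) = 15.5247

16 cis(104°) = -3.8708 + 15.5247i


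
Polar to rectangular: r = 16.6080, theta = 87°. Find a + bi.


a = 16.6080*cos(87°) = 16.6080*0.052336 = 0.8692
b = 16.6080*sin(87°) = 16.6080*0.99863 = 16.5852

0.8692 + 16.5852i


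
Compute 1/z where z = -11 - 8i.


|z|^2 = 121+64 = 185
1/z = (-11 + 8i)/185

1/z = -0.0595 + 0.0432i


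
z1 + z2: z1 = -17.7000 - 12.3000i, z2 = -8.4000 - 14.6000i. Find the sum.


Real: -17.7 - 8.4 = -26.1
Imag: -12.3 - 14.6 = -26.9

-26.1000 - 26.9000i


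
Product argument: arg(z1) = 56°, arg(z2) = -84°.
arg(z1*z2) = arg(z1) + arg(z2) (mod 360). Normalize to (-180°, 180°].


arg(z1*z2) = 56° - 84° = -28°
Normalized to (-180°, 180°]: -28°

-28°


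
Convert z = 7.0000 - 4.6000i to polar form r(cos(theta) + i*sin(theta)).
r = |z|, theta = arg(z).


r = sqrt(49+21.16) = sqrt(70.16) = 8.3762
theta = atan2(-4.6, 7) = -33.3106 degrees

r = 8.3762, theta = -33.3106 degrees


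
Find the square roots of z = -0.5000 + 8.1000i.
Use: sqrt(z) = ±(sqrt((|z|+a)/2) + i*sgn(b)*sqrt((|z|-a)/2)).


|z| = sqrt(0.25+65.61) = 8.1154
sqrt((|z|+a)/2) = sqrt((8.1154+(-0.5))/2) = sqrt(3.8077) = 1.9513
sqrt((|z|-a)/2) = sqrt((8.1154-(-0.5))/2) = sqrt(4.3077) = 2.0755

±(1.9513 + 2.0755i) i.e. 1.9513 + 2.0755i and -1.9513 - 2.0755i


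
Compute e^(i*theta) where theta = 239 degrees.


cos(239°) = -0.5150
sin(239°) = -0.8572

e^(i*239°) = -0.5150 - 0.8572i


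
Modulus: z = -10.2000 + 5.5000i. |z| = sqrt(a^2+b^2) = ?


|z| = sqrt((-10.2)^2 + 5.5^2) = sqrt(104.04 + 30.25) = sqrt(134.29) = 11.5884

|z| = 11.5884


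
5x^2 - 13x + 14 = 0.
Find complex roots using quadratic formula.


disc = (-13)^2 - 4*5*14 = 169 - 280 = -111
sqrt(|disc|) = sqrt(111) = 10.5357
Real part = 13/(2*5) = 1.3000
Imag part = 10.5357/(2*5) = 1.0536

1.3000 ± 1.0536i


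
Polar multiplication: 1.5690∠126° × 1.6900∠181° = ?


r = 1.5690 * 1.6900 = 2.6516
theta = 126° + 181° = 307° = 307° (mod 360)

2.6516 cis(307°)


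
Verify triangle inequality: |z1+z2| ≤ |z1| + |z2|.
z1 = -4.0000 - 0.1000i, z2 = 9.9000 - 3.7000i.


|z1| = sqrt((-4)^2 + (-0.1)^2) = sqrt(16.01) = 4.0012
|z2| = sqrt(9.9^2 + (-3.7)^2) = sqrt(111.7) = 10.5688
z1+z2 = 5.9000 - 3.8000i
|z1+z2| = sqrt(49.25) = 7.0178
|z1|+|z2| = 4.0012 + 10.5688 = 14.5700

|z1+z2| = 7.0178 ≤ |z1|+|z2| = 14.5700 (verified)


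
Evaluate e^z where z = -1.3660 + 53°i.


e^-1.3660 = 0.25513
cos(53°) = 0.6018
sin(53°) = 0.79864
Real = 0.25513*0.6018 = 0.1535
Imag = 0.25513*0.79864 = 0.2038

0.1535 + 0.2038i


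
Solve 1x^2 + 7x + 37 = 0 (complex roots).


disc = 7^2 - 4*1*37 = 49 - 148 = -99
sqrt(|disc|) = sqrt(99) = 9.9499
Real part = -7/(2*1) = -3.5000
Imag part = 9.9499/(2*1) = 4.9749

-3.5000 ± 4.9749i


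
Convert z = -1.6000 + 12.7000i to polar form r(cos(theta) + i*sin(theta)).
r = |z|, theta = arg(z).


r = sqrt(2.56+161.29) = sqrt(163.85) = 12.8004
theta = atan2(12.7, -1.6) = 97.1805 degrees

r = 12.8004, theta = 97.1805 degrees


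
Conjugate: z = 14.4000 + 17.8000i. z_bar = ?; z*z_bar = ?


z_bar = 14.4000 - 17.8000i
z*z_bar = 14.4^2 + 17.8^2 = 207.36 + 316.84 = 524.2

z_bar = 14.4000 - 17.8000i, z*z_bar = 524.2


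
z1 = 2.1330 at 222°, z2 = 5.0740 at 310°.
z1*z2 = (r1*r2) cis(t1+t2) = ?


r = 2.1330 * 5.0740 = 10.8228
theta = 222° + 310° = 532° = 172° (mod 360)

10.8228 cis(172°)


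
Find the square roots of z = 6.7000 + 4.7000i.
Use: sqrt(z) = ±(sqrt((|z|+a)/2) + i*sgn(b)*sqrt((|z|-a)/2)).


|z| = sqrt(44.89+22.09) = 8.1841
sqrt((|z|+a)/2) = sqrt((8.1841+6.7)/2) = sqrt(7.4421) = 2.7280
sqrt((|z|-a)/2) = sqrt((8.1841-6.7)/2) = sqrt(0.7421) = 0.8614

±(2.7280 + 0.8614i) i.e. 2.7280 + 0.8614i and -2.7280 - 0.8614i


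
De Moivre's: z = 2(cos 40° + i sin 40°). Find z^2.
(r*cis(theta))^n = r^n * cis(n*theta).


r^2 = 2^2 = 4
n*theta = 2*40° = 80° = 80° (mod 360)
a = 4*cos(80°) = 0.6946
b = 4*sin(80°) = 3.9392

4 cis(80°) = 0.6946 + 3.9392i


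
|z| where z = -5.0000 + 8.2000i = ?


|z| = sqrt((-5)^2 + 8.2^2) = sqrt(25 + 67.24) = sqrt(92.24) = 9.6042

|z| = 9.6042


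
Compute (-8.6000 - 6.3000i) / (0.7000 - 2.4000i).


Conjugate of z2 = 0.7000 + 2.4000i
Numerator: (-8.6000 - 6.3000i)(0.7000 + 2.4000i) = 9.1000 - 25.0500i
Denominator: 0.7^2 + (-2.4)^2 = 6.25
Result = (9.1000 - 25.0500i)/6.25

1.4560 - 4.0080i


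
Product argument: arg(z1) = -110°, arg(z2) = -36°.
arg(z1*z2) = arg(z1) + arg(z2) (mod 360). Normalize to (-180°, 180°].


arg(z1*z2) = -110° - 36° = -146°
Normalized to (-180°, 180°]: -146°

-146°


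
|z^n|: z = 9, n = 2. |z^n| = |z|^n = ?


|z| = sqrt(81+0) = sqrt(81) = 9
|z^2| = |z|^2 = 9^2 = 81

|z^2| = 81


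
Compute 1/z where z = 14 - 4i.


|z|^2 = 196+16 = 212
1/z = (14 + 4i)/212

1/z = 0.0660 + 0.0189i


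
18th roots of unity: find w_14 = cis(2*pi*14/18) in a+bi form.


Angle = 360*14/18 = 280°
a = cos(280°) = 0.1736
b = sin(280°) = -0.9848

0.1736 - 0.9848i


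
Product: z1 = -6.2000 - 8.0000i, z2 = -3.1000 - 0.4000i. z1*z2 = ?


Real = -6.2*(-3.1) - (-8)*(-0.4) = 19.22 - 3.2 = 16.02
Imag = -6.2*(-0.4) - (3.1)*(-8) = 2.48 + 24.8 = 27.28

16.0200 + 27.2800i


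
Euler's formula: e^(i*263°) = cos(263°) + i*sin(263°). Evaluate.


cos(263°) = -0.1219
sin(263°) = -0.9925

e^(i*263°) = -0.1219 - 0.9925i


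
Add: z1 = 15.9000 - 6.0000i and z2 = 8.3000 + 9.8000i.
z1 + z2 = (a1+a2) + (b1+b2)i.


Real: 15.9 + 8.3 = 24.2
Imag: -6 + 9.8 = 3.8

24.2000 + 3.8000i


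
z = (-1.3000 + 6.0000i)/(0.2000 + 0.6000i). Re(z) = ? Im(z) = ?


Multiply by conjugate: (-1.3000 + 6.0000i)(0.2000 - 0.6000i) / (0.2^2 + 0.6^2)
Numerator real = -1.3*0.2 + 6*0.6 = 3.34
Numerator imag = 6*0.2 - (-1.3)*0.6 = 1.98
Denominator = 0.4
Re(z) = 3.34/0.4 = 8.3500
Im(z) = 1.98/0.4 = 4.9500

Re(z) = 8.3500, Im(z) = 4.9500


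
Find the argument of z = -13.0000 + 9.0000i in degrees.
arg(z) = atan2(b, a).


Re = -13, Im = 9
arg = atan2(9, -13) = 145.3048 degrees

arg(z) = 145.3048 degrees


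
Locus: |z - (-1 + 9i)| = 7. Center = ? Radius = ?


|z - z0| = r is a circle with center z0 and radius r.
Center = (-1, 9), radius = 7

Circle with center (-1, 9) and radius 7


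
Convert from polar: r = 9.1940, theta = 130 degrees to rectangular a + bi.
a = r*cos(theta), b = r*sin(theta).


a = 9.1940*cos(130°) = 9.1940*(-0.64279) = -5.9098
b = 9.1940*sin(130°) = 9.1940*0.76604 = 7.0430

-5.9098 + 7.0430i


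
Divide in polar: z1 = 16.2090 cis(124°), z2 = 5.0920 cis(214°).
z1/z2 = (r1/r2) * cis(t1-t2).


r = 16.2090 / 5.0920 = 3.1832
theta = 124° - 214° = -90° = 270° (mod 360)

3.1832 cis(270°)


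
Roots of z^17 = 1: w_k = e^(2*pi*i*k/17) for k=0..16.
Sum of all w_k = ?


The sum of all 17th roots of unity is 0.
Geometric series: (1 - w^17)/(1 - w) = (1-1)/(1-w) = 0 since w^17 = 1, w ≠ 1.
Alternatively: coefficient of z^16 in z^17 - 1 is 0.

0


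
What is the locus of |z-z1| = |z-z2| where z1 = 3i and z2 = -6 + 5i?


Equal distances means the locus is the perpendicular bisector of z1 and z2.
Midpoint = ((0+(-6))/2, (3+5)/2) = (-3.0000, 4.0000)

Perpendicular bisector through (-3.0000, 4.0000)


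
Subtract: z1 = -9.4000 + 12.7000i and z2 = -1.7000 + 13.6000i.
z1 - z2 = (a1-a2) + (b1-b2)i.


Real: -9.4 + 1.7 = -7.7
Imag: 12.7 - 13.6 = -0.9

-7.7000 - 0.9000i


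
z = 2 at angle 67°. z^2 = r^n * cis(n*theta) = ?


r^2 = 2^2 = 4
n*theta = 2*67° = 134° = 134° (mod 360)
a = 4*cos(134°) = -2.7786
b = 4*sin(134°) = 2.8774

4 cis(134°) = -2.7786 + 2.8774i


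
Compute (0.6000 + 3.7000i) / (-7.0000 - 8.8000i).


Conjugate of z2 = -7.0000 + 8.8000i
Numerator: (0.6000 + 3.7000i)(-7.0000 + 8.8000i) = -36.7600 - 20.6200i
Denominator: (-7)^2 + (-8.8)^2 = 126.44
Result = (-36.7600 - 20.6200i)/126.44

-0.2907 - 0.1631i


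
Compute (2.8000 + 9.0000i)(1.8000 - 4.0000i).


Real = 2.8*1.8 - 9*(-4) = 5.04 - (-36) = 41.04
Imag = 2.8*(-4) + 1.8*9 = -11.2 + 16.2 = 5

41.0400 + 5.0000i


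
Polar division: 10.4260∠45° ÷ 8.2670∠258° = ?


r = 10.4260 / 8.2670 = 1.2612
theta = 45° - 258° = -213° = 147° (mod 360)

1.2612 cis(147°)


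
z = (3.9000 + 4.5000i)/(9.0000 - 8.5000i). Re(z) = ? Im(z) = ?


Multiply by conjugate: (3.9000 + 4.5000i)(9.0000 + 8.5000i) / (9^2 + (-8.5)^2)
Numerator real = 3.9*9 + 4.5*(-8.5) = -3.15
Numerator imag = 4.5*9 - 3.9*(-8.5) = 73.65
Denominator = 153.25
Re(z) = -3.15/153.25 = -0.0206
Im(z) = 73.65/153.25 = 0.4806

Re(z) = -0.0206, Im(z) = 0.4806


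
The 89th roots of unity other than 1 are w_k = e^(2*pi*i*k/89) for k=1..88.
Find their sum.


With w = e^(2*pi*i/89), all 89 of the 89th roots of unity w^0 = 1, w, ..., w^(88) sum to 0: 1 + w + ... + w^(88) = (1 - w^89)/(1 - w) = 0 since w^89 = 1, w ≠ 1.
Removing the root 1: w + w^2 + ... + w^(88) = 0 - 1 = -1

Sum = -1


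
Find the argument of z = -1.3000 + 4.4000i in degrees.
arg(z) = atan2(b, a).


Re = -1.3, Im = 4.4
arg = atan2(4.4, -1.3) = 106.4600 degrees

arg(z) = 106.4600 degrees


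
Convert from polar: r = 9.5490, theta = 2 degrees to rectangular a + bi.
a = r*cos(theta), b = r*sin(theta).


a = 9.5490*cos(2°) = 9.5490*0.99939 = 9.5432
b = 9.5490*sin(2°) = 9.5490*0.0349 = 0.3333

9.5432 + 0.3333i


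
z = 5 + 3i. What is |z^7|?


|z| = sqrt(25+9) = sqrt(34) = 5.8310
|z^7| = |z|^7 = (sqrt(34))^7 = 34^3 * sqrt(34) = 39304*sqrt(34)

|z^7| = 39304*sqrt(34) ≈ 229179.7333


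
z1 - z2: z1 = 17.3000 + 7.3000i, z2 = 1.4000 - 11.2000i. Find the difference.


Real: 17.3 - 1.4 = 15.9
Imag: 7.3 + 11.2 = 18.5

15.9000 + 18.5000i


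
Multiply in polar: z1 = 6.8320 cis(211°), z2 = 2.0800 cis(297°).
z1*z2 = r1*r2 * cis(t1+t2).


r = 6.8320 * 2.0800 = 14.2106
theta = 211° + 297° = 508° = 148° (mod 360)

14.2106 cis(148°)


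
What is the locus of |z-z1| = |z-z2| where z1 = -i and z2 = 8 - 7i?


Equal distances means the locus is the perpendicular bisector of z1 and z2.
Midpoint = ((0+8)/2, (-1+(-7))/2) = (4.0000, -4.0000)

Perpendicular bisector through (4.0000, -4.0000)


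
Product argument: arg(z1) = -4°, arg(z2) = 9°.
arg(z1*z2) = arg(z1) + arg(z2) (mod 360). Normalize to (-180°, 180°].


arg(z1*z2) = -4° + 9° = 5°
Normalized to (-180°, 180°]: 5°

5°


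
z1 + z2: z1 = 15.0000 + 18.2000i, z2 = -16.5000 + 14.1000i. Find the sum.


Real: 15 - 16.5 = -1.5
Imag: 18.2 + 14.1 = 32.3

-1.5000 + 32.3000i


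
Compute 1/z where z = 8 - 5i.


|z|^2 = 64+25 = 89
1/z = (8 + 5i)/89

1/z = 0.0899 + 0.0562i


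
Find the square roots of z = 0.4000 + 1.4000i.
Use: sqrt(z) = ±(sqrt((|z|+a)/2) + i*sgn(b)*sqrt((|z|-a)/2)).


|z| = sqrt(0.16+1.96) = 1.4560
sqrt((|z|+a)/2) = sqrt((1.4560+0.4)/2) = sqrt(0.9280) = 0.9633
sqrt((|z|-a)/2) = sqrt((1.4560-0.4)/2) = sqrt(0.5280) = 0.7266

±(0.9633 + 0.7266i) i.e. 0.9633 + 0.7266i and -0.9633 - 0.7266i


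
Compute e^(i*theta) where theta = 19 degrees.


cos(19°) = 0.9455
sin(19°) = 0.3256

e^(i*19°) = 0.9455 + 0.3256i


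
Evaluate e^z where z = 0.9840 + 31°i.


e^0.9840 = 2.6751
cos(31°) = 0.85717
sin(31°) = 0.51504
Real = 2.6751*0.85717 = 2.2930
Imag = 2.6751*0.51504 = 1.3778

2.2930 + 1.3778i


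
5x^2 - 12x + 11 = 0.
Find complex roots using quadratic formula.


disc = (-12)^2 - 4*5*11 = 144 - 220 = -76
sqrt(|disc|) = sqrt(76) = 8.7178
Real part = 12/(2*5) = 1.2000
Imag part = 8.7178/(2*5) = 0.8718

1.2000 ± 0.8718i


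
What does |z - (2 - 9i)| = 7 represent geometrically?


|z - z0| = r is a circle with center z0 and radius r.
Center = (2, -9), radius = 7

Circle with center (2, -9) and radius 7


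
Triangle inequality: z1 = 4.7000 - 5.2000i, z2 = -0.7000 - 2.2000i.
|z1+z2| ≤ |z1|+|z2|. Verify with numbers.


|z1| = sqrt(4.7^2 + (-5.2)^2) = sqrt(49.13) = 7.0093
|z2| = sqrt((-0.7)^2 + (-2.2)^2) = sqrt(5.33) = 2.3087
z1+z2 = 4.0000 - 7.4000i
|z1+z2| = sqrt(70.76) = 8.4119
|z1|+|z2| = 7.0093 + 2.3087 = 9.3180

|z1+z2| = 8.4119 ≤ |z1|+|z2| = 9.3180 (verified)


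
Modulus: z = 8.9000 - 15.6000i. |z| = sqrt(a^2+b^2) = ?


|z| = sqrt(8.9^2 + (-15.6)^2) = sqrt(79.21 + 243.36) = sqrt(322.57) = 17.9602

|z| = 17.9602


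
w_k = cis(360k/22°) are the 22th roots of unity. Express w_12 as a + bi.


Angle = 360*12/22 = 196.3636°
a = cos(196.3636°) = -0.9595
b = sin(196.3636°) = -0.2817

-0.9595 - 0.2817i


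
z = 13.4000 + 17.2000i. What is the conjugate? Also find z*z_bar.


z_bar = 13.4000 - 17.2000i
z*z_bar = 13.4^2 + 17.2^2 = 179.56 + 295.84 = 475.4

z_bar = 13.4000 - 17.2000i, z*z_bar = 475.4


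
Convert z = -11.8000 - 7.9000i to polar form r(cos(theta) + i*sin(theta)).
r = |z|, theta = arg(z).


r = sqrt(139.24+62.41) = sqrt(201.65) = 14.2004
theta = atan2(-7.9, -11.8) = -146.1980 degrees

r = 14.2004, theta = -146.1980 degrees


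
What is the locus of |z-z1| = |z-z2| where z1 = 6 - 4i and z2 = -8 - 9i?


Equal distances means the locus is the perpendicular bisector of z1 and z2.
Midpoint = ((6+(-8))/2, (-4+(-9))/2) = (-1.0000, -6.5000)

Perpendicular bisector through (-1.0000, -6.5000)


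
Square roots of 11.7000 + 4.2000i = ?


|z| = sqrt(136.89+17.64) = 12.4310
sqrt((|z|+a)/2) = sqrt((12.4310+11.7)/2) = sqrt(12.0655) = 3.4735
sqrt((|z|-a)/2) = sqrt((12.4310-11.7)/2) = sqrt(0.3655) = 0.6046

±(3.4735 + 0.6046i) i.e. 3.4735 + 0.6046i and -3.4735 - 0.6046i


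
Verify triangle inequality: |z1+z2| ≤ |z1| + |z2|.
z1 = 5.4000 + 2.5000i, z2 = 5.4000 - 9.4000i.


|z1| = sqrt(5.4^2 + 2.5^2) = sqrt(35.41) = 5.9506
|z2| = sqrt(5.4^2 + (-9.4)^2) = sqrt(117.52) = 10.8407
z1+z2 = 10.8000 - 6.9000i
|z1+z2| = sqrt(164.25) = 12.8160
|z1|+|z2| = 5.9506 + 10.8407 = 16.7913

|z1+z2| = 12.8160 ≤ |z1|+|z2| = 16.7913 (verified)


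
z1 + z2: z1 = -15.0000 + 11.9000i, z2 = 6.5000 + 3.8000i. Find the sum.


Real: -15 + 6.5 = -8.5
Imag: 11.9 + 3.8 = 15.7

-8.5000 + 15.7000i


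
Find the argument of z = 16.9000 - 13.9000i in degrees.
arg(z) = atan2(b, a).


Re = 16.9, Im = -13.9
arg = atan2(-13.9, 16.9) = -39.4368 degrees

arg(z) = -39.4368 degrees


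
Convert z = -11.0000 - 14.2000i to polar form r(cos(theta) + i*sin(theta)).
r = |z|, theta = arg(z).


r = sqrt(121+201.64) = sqrt(322.64) = 17.9622
theta = atan2(-14.2, -11) = -127.7631 degrees

r = 17.9622, theta = -127.7631 degrees


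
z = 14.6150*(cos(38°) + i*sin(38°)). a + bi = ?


a = 14.6150*cos(38°) = 14.6150*0.78801 = 11.5168
b = 14.6150*sin(38°) = 14.6150*0.61566 = 8.9979

11.5168 + 8.9979i


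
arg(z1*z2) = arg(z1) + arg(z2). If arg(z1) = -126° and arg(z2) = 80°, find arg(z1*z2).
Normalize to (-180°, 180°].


arg(z1*z2) = -126° + 80° = -46°
Normalized to (-180°, 180°]: -46°

-46°


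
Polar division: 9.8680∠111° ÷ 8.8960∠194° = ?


r = 9.8680 / 8.8960 = 1.1093
theta = 111° - 194° = -83° = 277° (mod 360)

1.1093 cis(277°)


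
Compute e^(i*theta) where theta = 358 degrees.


cos(358°) = 0.9994
sin(358°) = -0.0349

e^(i*358°) = 0.9994 - 0.0349i


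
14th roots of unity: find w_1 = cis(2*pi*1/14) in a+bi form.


Angle = 360*1/14 = 25.7143°
a = cos(25.7143°) = 0.9010
b = sin(25.7143°) = 0.4339

0.9010 + 0.4339i


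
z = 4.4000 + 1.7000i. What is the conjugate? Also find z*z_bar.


z_bar = 4.4000 - 1.7000i
z*z_bar = 4.4^2 + 1.7^2 = 19.36 + 2.89 = 22.25

z_bar = 4.4000 - 1.7000i, z*z_bar = 22.25


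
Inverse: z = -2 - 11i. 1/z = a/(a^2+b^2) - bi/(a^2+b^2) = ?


|z|^2 = 4+121 = 125
1/z = (-2 + 11i)/125

1/z = -0.0160 + 0.0880i


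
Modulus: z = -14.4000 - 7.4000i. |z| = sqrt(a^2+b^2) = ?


|z| = sqrt((-14.4)^2 + (-7.4)^2) = sqrt(207.36 + 54.76) = sqrt(262.12) = 16.1901

|z| = 16.1901


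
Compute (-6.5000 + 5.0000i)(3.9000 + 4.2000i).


Real = -6.5*3.9 - 5*4.2 = -25.35 - 21 = -46.35
Imag = -6.5*4.2 + 3.9*5 = -27.3 + 19.5 = -7.8

-46.3500 - 7.8000i


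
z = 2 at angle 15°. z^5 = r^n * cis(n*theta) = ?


r^5 = 2^5 = 32
n*theta = 5*15° = 75° = 75° (mod 360)
a = 32*cos(75°) = 8.2822
b = 32*sin(75°) = 30.9096

32 cis(75°) = 8.2822 + 30.9096i


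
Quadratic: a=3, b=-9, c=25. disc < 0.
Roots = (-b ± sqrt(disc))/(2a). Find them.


disc = (-9)^2 - 4*3*25 = 81 - 300 = -219
sqrt(|disc|) = sqrt(219) = 14.7986
Real part = 9/(2*3) = 1.5000
Imag part = 14.7986/(2*3) = 2.4664

1.5000 ± 2.4664i


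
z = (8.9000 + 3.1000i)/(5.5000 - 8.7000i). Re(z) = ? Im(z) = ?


Multiply by conjugate: (8.9000 + 3.1000i)(5.5000 + 8.7000i) / (5.5^2 + (-8.7)^2)
Numerator real = 8.9*5.5 + 3.1*(-8.7) = 21.98
Numerator imag = 3.1*5.5 - 8.9*(-8.7) = 94.48
Denominator = 105.94
Re(z) = 21.98/105.94 = 0.2075
Im(z) = 94.48/105.94 = 0.8918

Re(z) = 0.2075, Im(z) = 0.8918


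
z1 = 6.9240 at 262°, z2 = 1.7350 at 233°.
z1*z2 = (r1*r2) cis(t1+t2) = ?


r = 6.9240 * 1.7350 = 12.0131
theta = 262° + 233° = 495° = 135° (mod 360)

12.0131 cis(135°)


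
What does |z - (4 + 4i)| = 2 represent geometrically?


|z - z0| = r is a circle with center z0 and radius r.
Center = (4, 4), radius = 2

Circle with center (4, 4) and radius 2


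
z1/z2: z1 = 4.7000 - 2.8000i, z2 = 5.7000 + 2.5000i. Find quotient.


Conjugate of z2 = 5.7000 - 2.5000i
Numerator: (4.7000 - 2.8000i)(5.7000 - 2.5000i) = 19.7900 - 27.7100i
Denominator: 5.7^2 + 2.5^2 = 38.74
Result = (19.7900 - 27.7100i)/38.74

0.5108 - 0.7153i


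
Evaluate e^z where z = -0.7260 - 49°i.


e^-0.7260 = 0.48384
cos(-49°) = 0.6561
sin(-49°) = -0.7547
Real = 0.48384*0.6561 = 0.3174
Imag = 0.48384*(-0.7547) = -0.3652

0.3174 - 0.3652i


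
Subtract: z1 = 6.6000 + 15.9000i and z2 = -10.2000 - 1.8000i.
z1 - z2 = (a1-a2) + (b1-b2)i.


Real: 6.6 + 10.2 = 16.8
Imag: 15.9 + 1.8 = 17.7

16.8000 + 17.7000i


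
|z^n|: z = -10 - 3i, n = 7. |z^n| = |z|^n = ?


|z| = sqrt(100+9) = sqrt(109) = 10.4403
|z^7| = |z|^7 = (sqrt(109))^7 = 109^3 * sqrt(109) = 1295029*sqrt(109)

|z^7| = 1295029*sqrt(109) ≈ 13520499.6979


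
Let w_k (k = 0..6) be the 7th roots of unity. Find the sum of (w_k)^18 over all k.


The roots are w_k = w^k with w = e^(2*pi*i/7), and (w^k)^18 = (w^18)^k.
So S = 1 + u + u^2 + ... + u^(6) with u = w^18.
18 = 2*7 + 4, so 18 is not a multiple of 7: u = (w^7)^2 * w^4 = w^4 ≠ 1 (w is a primitive 7th root), while u^7 = (w^7)^18 = 1.
Geometric series: S = (1 - u^7)/(1 - u) = (1 - 1)/(1 - u) = 0

S = 0


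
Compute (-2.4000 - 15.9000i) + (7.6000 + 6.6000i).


Real: -2.4 + 7.6 = 5.2
Imag: -15.9 + 6.6 = -9.3

5.2000 - 9.3000i


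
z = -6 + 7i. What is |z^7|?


|z| = sqrt(36+49) = sqrt(85) = 9.2195
|z^7| = |z|^7 = (sqrt(85))^7 = 85^3 * sqrt(85) = 614125*sqrt(85)

|z^7| = 614125*sqrt(85) ≈ 5661952.7398


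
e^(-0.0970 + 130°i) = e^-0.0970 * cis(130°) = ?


e^-0.0970 = 0.9076
cos(130°) = -0.6428
sin(130°) = 0.766
Real = 0.9076*(-0.6428) = -0.5834
Imag = 0.9076*0.766 = 0.6952

-0.5834 + 0.6952i


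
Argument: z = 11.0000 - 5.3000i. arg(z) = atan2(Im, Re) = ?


Re = 11, Im = -5.3
arg = atan2(-5.3, 11) = -25.7256 degrees

arg(z) = -25.7256 degrees


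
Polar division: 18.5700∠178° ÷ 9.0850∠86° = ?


r = 18.5700 / 9.0850 = 2.0440
theta = 178° - 86° = 92° = 92° (mod 360)

2.0440 cis(92°)


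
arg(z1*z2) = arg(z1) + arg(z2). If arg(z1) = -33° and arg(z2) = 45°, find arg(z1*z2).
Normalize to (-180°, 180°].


arg(z1*z2) = -33° + 45° = 12°
Normalized to (-180°, 180°]: 12°

12°


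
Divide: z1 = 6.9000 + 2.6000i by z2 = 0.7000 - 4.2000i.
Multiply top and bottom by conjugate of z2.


Conjugate of z2 = 0.7000 + 4.2000i
Numerator: (6.9000 + 2.6000i)(0.7000 + 4.2000i) = -6.0900 + 30.8000i
Denominator: 0.7^2 + (-4.2)^2 = 18.13
Result = (-6.0900 + 30.8000i)/18.13

-0.3359 + 1.6988i


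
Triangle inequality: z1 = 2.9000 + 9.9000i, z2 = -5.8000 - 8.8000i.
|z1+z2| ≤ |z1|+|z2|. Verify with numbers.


|z1| = sqrt(2.9^2 + 9.9^2) = sqrt(106.42) = 10.3160
|z2| = sqrt((-5.8)^2 + (-8.8)^2) = sqrt(111.08) = 10.5394
z1+z2 = -2.9000 + 1.1000i
|z1+z2| = sqrt(9.62) = 3.1016
|z1|+|z2| = 10.3160 + 10.5394 = 20.8554

|z1+z2| = 3.1016 ≤ |z1|+|z2| = 20.8554 (verified)


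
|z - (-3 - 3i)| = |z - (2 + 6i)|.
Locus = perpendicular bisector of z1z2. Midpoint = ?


Equal distances means the locus is the perpendicular bisector of z1 and z2.
Midpoint = ((-3+2)/2, (-3+6)/2) = (-0.5000, 1.5000)

Perpendicular bisector through (-0.5000, 1.5000)


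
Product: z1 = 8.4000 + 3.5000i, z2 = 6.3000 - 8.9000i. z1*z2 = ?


Real = 8.4*6.3 - 3.5*(-8.9) = 52.92 - (-31.15) = 84.07
Imag = 8.4*(-8.9) + 6.3*3.5 = -74.76 + 22.05 = -52.71

84.0700 - 52.7100i


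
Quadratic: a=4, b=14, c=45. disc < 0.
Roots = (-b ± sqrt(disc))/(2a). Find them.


disc = 14^2 - 4*4*45 = 196 - 720 = -524
sqrt(|disc|) = sqrt(524) = 22.8910
Real part = -14/(2*4) = -1.7500
Imag part = 22.8910/(2*4) = 2.8614

-1.7500 ± 2.8614i


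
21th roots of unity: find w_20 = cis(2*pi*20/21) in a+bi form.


Angle = 360*20/21 = 342.8571°
a = cos(342.8571°) = 0.9556
b = sin(342.8571°) = -0.2948

0.9556 - 0.2948i


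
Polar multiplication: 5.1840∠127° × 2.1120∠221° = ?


r = 5.1840 * 2.1120 = 10.9486
theta = 127° + 221° = 348° = 348° (mod 360)

10.9486 cis(348°)


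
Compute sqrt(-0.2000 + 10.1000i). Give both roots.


|z| = sqrt(0.04+102.01) = 10.1020
sqrt((|z|+a)/2) = sqrt((10.1020+(-0.2))/2) = sqrt(4.9510) = 2.2251
sqrt((|z|-a)/2) = sqrt((10.1020-(-0.2))/2) = sqrt(5.1510) = 2.2696

±(2.2251 + 2.2696i) i.e. 2.2251 + 2.2696i and -2.2251 - 2.2696i


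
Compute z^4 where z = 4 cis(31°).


r^4 = 4^4 = 256
n*theta = 4*31° = 124° = 124° (mod 360)
a = 256*cos(124°) = -143.1534
b = 256*sin(124°) = 212.2336

256 cis(124°) = -143.1534 + 212.2336i


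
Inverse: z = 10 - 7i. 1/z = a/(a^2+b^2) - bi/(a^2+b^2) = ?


|z|^2 = 100+49 = 149
1/z = (10 + 7i)/149

1/z = 0.0671 + 0.0470i


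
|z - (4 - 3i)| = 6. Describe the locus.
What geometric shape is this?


|z - z0| = r is a circle with center z0 and radius r.
Center = (4, -3), radius = 6

Circle with center (4, -3) and radius 6


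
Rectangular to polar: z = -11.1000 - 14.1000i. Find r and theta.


r = sqrt(123.21+198.81) = sqrt(322.02) = 17.9449
theta = atan2(-14.1, -11.1) = -128.2110 degrees

r = 17.9449, theta = -128.2110 degrees


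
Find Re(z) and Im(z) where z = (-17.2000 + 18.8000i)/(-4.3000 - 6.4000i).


Multiply by conjugate: (-17.2000 + 18.8000i)(-4.3000 + 6.4000i) / ((-4.3)^2 + (-6.4)^2)
Numerator real = -17.2*(-4.3) + 18.8*(-6.4) = -46.36
Numerator imag = 18.8*(-4.3) - (-17.2)*(-6.4) = -190.92
Denominator = 59.45
Re(z) = -46.36/59.45 = -0.7798
Im(z) = -190.92/59.45 = -3.2114

Re(z) = -0.7798, Im(z) = -3.2114


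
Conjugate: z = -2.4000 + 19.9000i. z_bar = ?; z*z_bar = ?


z_bar = -2.4000 - 19.9000i
z*z_bar = (-2.4)^2 + 19.9^2 = 5.76 + 396.01 = 401.77

z_bar = -2.4000 - 19.9000i, z*z_bar = 401.77


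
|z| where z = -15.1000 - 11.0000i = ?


|z| = sqrt((-15.1)^2 + (-11)^2) = sqrt(228.01 + 121) = sqrt(349.01) = 18.6818

|z| = 18.6818


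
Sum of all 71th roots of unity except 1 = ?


With w = e^(2*pi*i/71), all 71 of the 71th roots of unity w^0 = 1, w, ..., w^(70) sum to 0: 1 + w + ... + w^(70) = (1 - w^71)/(1 - w) = 0 since w^71 = 1, w ≠ 1.
Removing the root 1: w + w^2 + ... + w^(70) = 0 - 1 = -1

Sum = -1


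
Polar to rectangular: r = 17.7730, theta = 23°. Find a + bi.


a = 17.7730*cos(23°) = 17.7730*0.920505 = 16.3601
b = 17.7730*sin(23°) = 17.7730*0.390731 = 6.9445

16.3601 + 6.9445i


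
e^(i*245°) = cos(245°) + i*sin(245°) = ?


cos(245°) = -0.4226
sin(245°) = -0.9063

e^(i*245°) = -0.4226 - 0.9063i


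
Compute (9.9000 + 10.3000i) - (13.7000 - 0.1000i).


Real: 9.9 - 13.7 = -3.8
Imag: 10.3 + 0.1 = 10.4

-3.8000 + 10.4000i


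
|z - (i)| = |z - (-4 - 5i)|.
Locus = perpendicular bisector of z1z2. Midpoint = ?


Equal distances means the locus is the perpendicular bisector of z1 and z2.
Midpoint = ((0+(-4))/2, (1+(-5))/2) = (-2.0000, -2.0000)

Perpendicular bisector through (-2.0000, -2.0000)


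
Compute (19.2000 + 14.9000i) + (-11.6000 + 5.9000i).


Real: 19.2 - 11.6 = 7.6
Imag: 14.9 + 5.9 = 20.8

7.6000 + 20.8000i


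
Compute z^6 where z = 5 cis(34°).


r^6 = 5^6 = 15625
n*theta = 6*34° = 204° = 204° (mod 360)
a = 15625*cos(204°) = -14274.1478
b = 15625*sin(204°) = -6355.2600

15625 cis(204°) = -14274.1478 - 6355.2600i


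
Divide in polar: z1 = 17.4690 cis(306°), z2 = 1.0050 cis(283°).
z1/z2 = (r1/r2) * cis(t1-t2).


r = 17.4690 / 1.0050 = 17.3821
theta = 306° - 283° = 23° = 23° (mod 360)

17.3821 cis(23°)


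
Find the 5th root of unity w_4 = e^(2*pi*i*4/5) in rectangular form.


Angle = 360*4/5 = 288°
a = cos(288°) = 0.3090
b = sin(288°) = -0.9511

0.3090 - 0.9511i


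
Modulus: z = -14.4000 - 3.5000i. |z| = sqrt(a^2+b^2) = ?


|z| = sqrt((-14.4)^2 + (-3.5)^2) = sqrt(207.36 + 12.25) = sqrt(219.61) = 14.8192

|z| = 14.8192


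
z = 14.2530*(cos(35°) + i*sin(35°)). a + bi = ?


a = 14.2530*cos(35°) = 14.2530*0.819152 = 11.6754
b = 14.2530*sin(35°) = 14.2530*0.57358 = 8.1752

11.6754 + 8.1752i


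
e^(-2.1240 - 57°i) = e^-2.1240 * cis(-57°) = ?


e^-2.1240 = 0.1196
cos(-57°) = 0.5446
sin(-57°) = -0.8387
Real = 0.1196*0.5446 = 0.0651
Imag = 0.1196*(-0.8387) = -0.1003

0.0651 - 0.1003i


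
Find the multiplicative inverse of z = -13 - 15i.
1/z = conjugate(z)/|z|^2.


|z|^2 = 169+225 = 394
1/z = (-13 + 15i)/394

1/z = -0.0330 + 0.0381i


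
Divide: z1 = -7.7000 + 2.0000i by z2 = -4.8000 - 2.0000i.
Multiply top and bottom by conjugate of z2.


Conjugate of z2 = -4.8000 + 2.0000i
Numerator: (-7.7000 + 2.0000i)(-4.8000 + 2.0000i) = 32.9600 - 25.0000i
Denominator: (-4.8)^2 + (-2)^2 = 27.04
Result = (32.9600 - 25.0000i)/27.04

1.2189 - 0.9246i


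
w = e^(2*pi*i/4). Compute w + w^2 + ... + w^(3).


With w = e^(2*pi*i/4), all 4 of the 4th roots of unity w^0 = 1, w, ..., w^(3) sum to 0: 1 + w + ... + w^(3) = (1 - w^4)/(1 - w) = 0 since w^4 = 1, w ≠ 1.
Removing the root 1: w + w^2 + ... + w^(3) = 0 - 1 = -1

Sum = -1


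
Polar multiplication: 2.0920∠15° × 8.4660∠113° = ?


r = 2.0920 * 8.4660 = 17.7109
theta = 15° + 113° = 128° = 128° (mod 360)

17.7109 cis(128°)


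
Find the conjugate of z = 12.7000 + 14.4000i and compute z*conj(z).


z_bar = 12.7000 - 14.4000i
z*z_bar = 12.7^2 + 14.4^2 = 161.29 + 207.36 = 368.65

z_bar = 12.7000 - 14.4000i, z*z_bar = 368.65


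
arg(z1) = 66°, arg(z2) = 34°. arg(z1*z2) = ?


arg(z1*z2) = 66° + 34° = 100°
Normalized to (-180°, 180°]: 100°

100°


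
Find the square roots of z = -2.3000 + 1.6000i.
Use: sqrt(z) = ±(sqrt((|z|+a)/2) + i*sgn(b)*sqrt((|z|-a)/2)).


|z| = sqrt(5.29+2.56) = 2.8018
sqrt((|z|+a)/2) = sqrt((2.8018+(-2.3))/2) = sqrt(0.2509) = 0.5009
sqrt((|z|-a)/2) = sqrt((2.8018-(-2.3))/2) = sqrt(2.5509) = 1.5972

±(0.5009 + 1.5972i) i.e. 0.5009 + 1.5972i and -0.5009 - 1.5972i


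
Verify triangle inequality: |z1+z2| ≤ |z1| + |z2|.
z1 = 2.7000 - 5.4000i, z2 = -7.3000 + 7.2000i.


|z1| = sqrt(2.7^2 + (-5.4)^2) = sqrt(36.45) = 6.0374
|z2| = sqrt((-7.3)^2 + 7.2^2) = sqrt(105.13) = 10.2533
z1+z2 = -4.6000 + 1.8000i
|z1+z2| = sqrt(24.4) = 4.9396
|z1|+|z2| = 6.0374 + 10.2533 = 16.2907

|z1+z2| = 4.9396 ≤ |z1|+|z2| = 16.2907 (verified)


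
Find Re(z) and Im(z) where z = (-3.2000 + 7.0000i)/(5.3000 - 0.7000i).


Multiply by conjugate: (-3.2000 + 7.0000i)(5.3000 + 0.7000i) / (5.3^2 + (-0.7)^2)
Numerator real = -3.2*5.3 + 7*(-0.7) = -21.86
Numerator imag = 7*5.3 - (-3.2)*(-0.7) = 34.86
Denominator = 28.58
Re(z) = -21.86/28.58 = -0.7649
Im(z) = 34.86/28.58 = 1.2197

Re(z) = -0.7649, Im(z) = 1.2197


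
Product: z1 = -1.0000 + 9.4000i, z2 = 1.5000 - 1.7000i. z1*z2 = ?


Real = -1*1.5 - 9.4*(-1.7) = -1.5 - (-15.98) = 14.48
Imag = -1*(-1.7) + 1.5*9.4 = 1.7 + 14.1 = 15.8

14.4800 + 15.8000i


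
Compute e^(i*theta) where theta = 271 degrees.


cos(271°) = 0.0175
sin(271°) = -0.9998

e^(i*271°) = 0.0175 - 0.9998i


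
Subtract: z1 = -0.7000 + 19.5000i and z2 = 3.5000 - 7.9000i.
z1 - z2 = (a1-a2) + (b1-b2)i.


Real: -0.7 - 3.5 = -4.2
Imag: 19.5 + 7.9 = 27.4

-4.2000 + 27.4000i


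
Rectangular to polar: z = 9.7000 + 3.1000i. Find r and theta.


r = sqrt(94.09+9.61) = sqrt(103.7) = 10.1833
theta = atan2(3.1, 9.7) = 17.7232 degrees

r = 10.1833, theta = 17.7232 degrees


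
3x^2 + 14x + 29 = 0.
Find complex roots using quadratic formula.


disc = 14^2 - 4*3*29 = 196 - 348 = -152
sqrt(|disc|) = sqrt(152) = 12.3288
Real part = -14/(2*3) = -2.3333
Imag part = 12.3288/(2*3) = 2.0548

-2.3333 ± 2.0548i


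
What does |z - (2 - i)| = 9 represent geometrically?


|z - z0| = r is a circle with center z0 and radius r.
Center = (2, -1), radius = 9

Circle with center (2, -1) and radius 9


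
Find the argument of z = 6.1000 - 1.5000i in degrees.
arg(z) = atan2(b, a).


Re = 6.1, Im = -1.5
arg = atan2(-1.5, 6.1) = -13.8150 degrees

arg(z) = -13.8150 degrees


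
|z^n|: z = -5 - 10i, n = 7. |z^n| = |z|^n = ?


|z| = sqrt(25+100) = sqrt(125) = 11.1803
|z^7| = |z|^7 = (sqrt(125))^7 = 125^3 * sqrt(125) = 1953125*sqrt(125)

|z^7| = 1953125*sqrt(125) ≈ 21836601.3428


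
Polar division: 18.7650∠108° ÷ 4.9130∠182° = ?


r = 18.7650 / 4.9130 = 3.8195
theta = 108° - 182° = -74° = 286° (mod 360)

3.8195 cis(286°)


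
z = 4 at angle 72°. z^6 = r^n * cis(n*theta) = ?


r^6 = 4^6 = 4096
n*theta = 6*72° = 432° = 72° (mod 360)
a = 4096*cos(72°) = 1265.7336
b = 4096*sin(72°) = 3895.5275

4096 cis(72°) = 1265.7336 + 3895.5275i


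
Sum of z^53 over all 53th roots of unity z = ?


The roots are w_k = w^k with w = e^(2*pi*i/53), and (w^k)^53 = (w^53)^k.
So S = 1 + u + u^2 + ... + u^(52) with u = w^53.
53 = 1*53 + 0, so 53 is a multiple of 53 and u = (w^53)^1 = 1.
Every one of the 53 terms equals 1: S = 53

S = 53


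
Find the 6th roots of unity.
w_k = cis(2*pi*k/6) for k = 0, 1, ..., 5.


The 6th roots of unity are cis(360k/6°) for k=0..5
Angle step = 360/6 = 60°
Primitive root: cis(60°)
Primitive root = 0.5000 + 0.8660i

6 roots at angles: 0°, 60°, 120°, 180°, 240°, 300°


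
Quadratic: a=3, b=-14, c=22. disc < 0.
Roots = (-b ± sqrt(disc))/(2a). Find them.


disc = (-14)^2 - 4*3*22 = 196 - 264 = -68
sqrt(|disc|) = sqrt(68) = 8.2462
Real part = 14/(2*3) = 2.3333
Imag part = 8.2462/(2*3) = 1.3744

2.3333 ± 1.3744i


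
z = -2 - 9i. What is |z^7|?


|z| = sqrt(4+81) = sqrt(85) = 9.2195
|z^7| = |z|^7 = (sqrt(85))^7 = 85^3 * sqrt(85) = 614125*sqrt(85)

|z^7| = 614125*sqrt(85) ≈ 5661952.7398


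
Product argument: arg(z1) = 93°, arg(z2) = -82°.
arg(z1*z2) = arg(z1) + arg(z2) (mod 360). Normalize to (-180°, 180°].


arg(z1*z2) = 93° - 82° = 11°
Normalized to (-180°, 180°]: 11°

11°


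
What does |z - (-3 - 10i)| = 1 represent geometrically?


|z - z0| = r is a circle with center z0 and radius r.
Center = (-3, -10), radius = 1

Circle with center (-3, -10) and radius 1


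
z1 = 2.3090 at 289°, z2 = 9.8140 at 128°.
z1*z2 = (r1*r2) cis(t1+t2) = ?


r = 2.3090 * 9.8140 = 22.6605
theta = 289° + 128° = 417° = 57° (mod 360)

22.6605 cis(57°)


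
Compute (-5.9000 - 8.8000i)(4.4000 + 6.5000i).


Real = -5.9*4.4 - (-8.8)*6.5 = -25.96 - (-57.2) = 31.24
Imag = -5.9*6.5 + 4.4*(-8.8) = -38.35 - (38.72) = -77.07

31.2400 - 77.0700i


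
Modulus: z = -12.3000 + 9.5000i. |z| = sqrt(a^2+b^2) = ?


|z| = sqrt((-12.3)^2 + 9.5^2) = sqrt(151.29 + 90.25) = sqrt(241.54) = 15.5416

|z| = 15.5416


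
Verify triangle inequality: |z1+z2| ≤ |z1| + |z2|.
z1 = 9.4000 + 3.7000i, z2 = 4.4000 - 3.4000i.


|z1| = sqrt(9.4^2 + 3.7^2) = sqrt(102.05) = 10.1020
|z2| = sqrt(4.4^2 + (-3.4)^2) = sqrt(30.92) = 5.5606
z1+z2 = 13.8000 + 0.3000i
|z1+z2| = sqrt(190.53) = 13.8033
|z1|+|z2| = 10.1020 + 5.5606 = 15.6626

|z1+z2| = 13.8033 ≤ |z1|+|z2| = 15.6626 (verified)


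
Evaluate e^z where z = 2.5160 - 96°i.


e^2.5160 = 12.3790
cos(-96°) = -0.10453
sin(-96°) = -0.99452
Real = 12.3790*(-0.10453) = -1.2940
Imag = 12.3790*(-0.99452) = -12.3112

-1.2940 - 12.3112i


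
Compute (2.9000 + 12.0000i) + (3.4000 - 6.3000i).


Real: 2.9 + 3.4 = 6.3
Imag: 12 - 6.3 = 5.7

6.3000 + 5.7000i


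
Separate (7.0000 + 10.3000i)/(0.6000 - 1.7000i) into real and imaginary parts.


Multiply by conjugate: (7.0000 + 10.3000i)(0.6000 + 1.7000i) / (0.6^2 + (-1.7)^2)
Numerator real = 7*0.6 + 10.3*(-1.7) = -13.31
Numerator imag = 10.3*0.6 - 7*(-1.7) = 18.08
Denominator = 3.25
Re(z) = -13.31/3.25 = -4.0954
Im(z) = 18.08/3.25 = 5.5631

Re(z) = -4.0954, Im(z) = 5.5631


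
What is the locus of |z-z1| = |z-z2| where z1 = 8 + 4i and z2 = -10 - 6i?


Equal distances means the locus is the perpendicular bisector of z1 and z2.
Midpoint = ((8+(-10))/2, (4+(-6))/2) = (-1.0000, -1.0000)

Perpendicular bisector through (-1.0000, -1.0000)


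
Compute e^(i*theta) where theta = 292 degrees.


cos(292°) = 0.3746
sin(292°) = -0.9272

e^(i*292°) = 0.3746 - 0.9272i


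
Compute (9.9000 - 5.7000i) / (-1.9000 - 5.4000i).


Conjugate of z2 = -1.9000 + 5.4000i
Numerator: (9.9000 - 5.7000i)(-1.9000 + 5.4000i) = 11.9700 + 64.2900i
Denominator: (-1.9)^2 + (-5.4)^2 = 32.77
Result = (11.9700 + 64.2900i)/32.77

0.3653 + 1.9619i


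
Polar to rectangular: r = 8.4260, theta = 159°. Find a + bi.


a = 8.4260*cos(159°) = 8.4260*(-0.93358) = -7.8663
b = 8.4260*sin(159°) = 8.4260*0.35837 = 3.0196

-7.8663 + 3.0196i


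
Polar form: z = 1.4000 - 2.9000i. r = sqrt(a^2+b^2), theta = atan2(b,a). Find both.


r = sqrt(1.96+8.41) = sqrt(10.37) = 3.2202
theta = atan2(-2.9, 1.4) = -64.2307 degrees

r = 3.2202, theta = -64.2307 degrees


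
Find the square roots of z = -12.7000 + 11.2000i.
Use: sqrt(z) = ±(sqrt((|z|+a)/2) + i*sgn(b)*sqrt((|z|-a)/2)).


|z| = sqrt(161.29+125.44) = 16.9331
sqrt((|z|+a)/2) = sqrt((16.9331+(-12.7))/2) = sqrt(2.1166) = 1.4548
sqrt((|z|-a)/2) = sqrt((16.9331-(-12.7))/2) = sqrt(14.8166) = 3.8492

±(1.4548 + 3.8492i) i.e. 1.4548 + 3.8492i and -1.4548 - 3.8492i


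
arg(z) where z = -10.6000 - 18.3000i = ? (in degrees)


Re = -10.6, Im = -18.3
arg = atan2(-18.3, -10.6) = -120.0809 degrees

arg(z) = -120.0809 degrees


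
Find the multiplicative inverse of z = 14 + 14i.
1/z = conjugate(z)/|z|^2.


|z|^2 = 196+196 = 392
1/z = (14 - 14i)/392

1/z = 0.0357 - 0.0357i


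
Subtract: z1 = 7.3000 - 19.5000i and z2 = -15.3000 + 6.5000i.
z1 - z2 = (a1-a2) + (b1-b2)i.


Real: 7.3 + 15.3 = 22.6
Imag: -19.5 - 6.5 = -26

22.6000 - 26.0000i


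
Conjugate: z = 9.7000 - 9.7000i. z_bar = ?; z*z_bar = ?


z_bar = 9.7000 + 9.7000i
z*z_bar = 9.7^2 + (-9.7)^2 = 94.09 + 94.09 = 188.18

z_bar = 9.7000 + 9.7000i, z*z_bar = 188.18


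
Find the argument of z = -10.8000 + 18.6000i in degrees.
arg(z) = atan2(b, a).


Re = -10.8, Im = 18.6
arg = atan2(18.6, -10.8) = 120.1414 degrees

arg(z) = 120.1414 degrees


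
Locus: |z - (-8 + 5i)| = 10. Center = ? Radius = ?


|z - z0| = r is a circle with center z0 and radius r.
Center = (-8, 5), radius = 10

Circle with center (-8, 5) and radius 10


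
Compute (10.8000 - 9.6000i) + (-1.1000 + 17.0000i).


Real: 10.8 - 1.1 = 9.7
Imag: -9.6 + 17 = 7.4

9.7000 + 7.4000i


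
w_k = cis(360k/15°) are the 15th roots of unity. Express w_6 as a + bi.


Angle = 360*6/15 = 144°
a = cos(144°) = -0.8090
b = sin(144°) = 0.5878

-0.8090 + 0.5878i


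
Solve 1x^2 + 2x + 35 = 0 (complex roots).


disc = 2^2 - 4*1*35 = 4 - 140 = -136
sqrt(|disc|) = sqrt(136) = 11.6619
Real part = -2/(2*1) = -1.0000
Imag part = 11.6619/(2*1) = 5.8310

-1.0000 ± 5.8310i


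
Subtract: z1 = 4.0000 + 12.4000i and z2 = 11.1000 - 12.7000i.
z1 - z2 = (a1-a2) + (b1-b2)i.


Real: 4 - 11.1 = -7.1
Imag: 12.4 + 12.7 = 25.1

-7.1000 + 25.1000i


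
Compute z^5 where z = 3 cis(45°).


r^5 = 3^5 = 243
n*theta = 5*45° = 225° = 225° (mod 360)
a = 243*cos(225°) = -171.8269
b = 243*sin(225°) = -171.8269

243 cis(225°) = -171.8269 - 171.8269i


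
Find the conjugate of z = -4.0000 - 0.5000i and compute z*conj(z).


z_bar = -4.0000 + 0.5000i
z*z_bar = (-4)^2 + (-0.5)^2 = 16 + 0.25 = 16.25

z_bar = -4.0000 + 0.5000i, z*z_bar = 16.25


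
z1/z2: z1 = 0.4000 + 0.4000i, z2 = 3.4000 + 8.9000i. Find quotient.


Conjugate of z2 = 3.4000 - 8.9000i
Numerator: (0.4000 + 0.4000i)(3.4000 - 8.9000i) = 4.9200 - 2.2000i
Denominator: 3.4^2 + 8.9^2 = 90.77
Result = (4.9200 - 2.2000i)/90.77

0.0542 - 0.0242i


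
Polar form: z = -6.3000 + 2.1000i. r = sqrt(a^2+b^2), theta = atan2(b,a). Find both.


r = sqrt(39.69+4.41) = sqrt(44.1) = 6.6408
theta = atan2(2.1, -6.3) = 161.5651 degrees

r = 6.6408, theta = 161.5651 degrees


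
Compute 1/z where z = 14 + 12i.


|z|^2 = 196+144 = 340
1/z = (14 - 12i)/340

1/z = 0.0412 - 0.0353i


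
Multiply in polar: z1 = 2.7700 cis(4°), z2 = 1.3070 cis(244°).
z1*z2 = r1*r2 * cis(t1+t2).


r = 2.7700 * 1.3070 = 3.6204
theta = 4° + 244° = 248° = 248° (mod 360)

3.6204 cis(248°)


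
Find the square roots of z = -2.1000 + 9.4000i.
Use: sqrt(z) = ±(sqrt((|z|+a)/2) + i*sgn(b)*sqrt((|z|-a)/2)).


|z| = sqrt(4.41+88.36) = 9.6317
sqrt((|z|+a)/2) = sqrt((9.6317+(-2.1))/2) = sqrt(3.7659) = 1.9406
sqrt((|z|-a)/2) = sqrt((9.6317-(-2.1))/2) = sqrt(5.8659) = 2.4220

±(1.9406 + 2.4220i) i.e. 1.9406 + 2.4220i and -1.9406 - 2.4220i


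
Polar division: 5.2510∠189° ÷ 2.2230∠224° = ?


r = 5.2510 / 2.2230 = 2.3621
theta = 189° - 224° = -35° = 325° (mod 360)

2.3621 cis(325°)


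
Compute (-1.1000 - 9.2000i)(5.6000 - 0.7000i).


Real = -1.1*5.6 - (-9.2)*(-0.7) = -6.16 - 6.44 = -12.6
Imag = -1.1*(-0.7) + 5.6*(-9.2) = 0.77 - (51.52) = -50.75

-12.6000 - 50.7500i


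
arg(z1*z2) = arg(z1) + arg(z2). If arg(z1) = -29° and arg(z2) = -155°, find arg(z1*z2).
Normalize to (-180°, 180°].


arg(z1*z2) = -29° - 155° = -184°
Normalized to (-180°, 180°]: 176°

176°


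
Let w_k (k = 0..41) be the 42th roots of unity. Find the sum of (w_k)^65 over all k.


The roots are w_k = w^k with w = e^(2*pi*i/42), and (w^k)^65 = (w^65)^k.
So S = 1 + u + u^2 + ... + u^(41) with u = w^65.
65 = 1*42 + 23, so 65 is not a multiple of 42: u = (w^42)^1 * w^23 = w^23 ≠ 1 (w is a primitive 42th root), while u^42 = (w^42)^65 = 1.
Geometric series: S = (1 - u^42)/(1 - u) = (1 - 1)/(1 - u) = 0

S = 0


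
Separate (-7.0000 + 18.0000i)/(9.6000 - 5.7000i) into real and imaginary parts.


Multiply by conjugate: (-7.0000 + 18.0000i)(9.6000 + 5.7000i) / (9.6^2 + (-5.7)^2)
Numerator real = -7*9.6 + 18*(-5.7) = -169.8
Numerator imag = 18*9.6 - (-7)*(-5.7) = 132.9
Denominator = 124.65
Re(z) = -169.8/124.65 = -1.3622
Im(z) = 132.9/124.65 = 1.0662

Re(z) = -1.3622, Im(z) = 1.0662


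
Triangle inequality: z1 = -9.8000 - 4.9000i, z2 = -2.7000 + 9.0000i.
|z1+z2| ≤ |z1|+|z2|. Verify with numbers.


|z1| = sqrt((-9.8)^2 + (-4.9)^2) = sqrt(120.05) = 10.9567
|z2| = sqrt((-2.7)^2 + 9^2) = sqrt(88.29) = 9.3963
z1+z2 = -12.5000 + 4.1000i
|z1+z2| = sqrt(173.06) = 13.1552
|z1|+|z2| = 10.9567 + 9.3963 = 20.3530

|z1+z2| = 13.1552 ≤ |z1|+|z2| = 20.3530 (verified)
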